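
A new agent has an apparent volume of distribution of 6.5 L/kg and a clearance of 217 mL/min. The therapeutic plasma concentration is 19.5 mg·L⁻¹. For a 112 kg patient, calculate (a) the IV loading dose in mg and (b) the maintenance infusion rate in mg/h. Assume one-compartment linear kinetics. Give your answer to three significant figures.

(a) 14200 mg; (b) 254 mg/h

Vd(total) = 112 kg × 6.5 L/kg = 728.0 L
Loading: fill Vd to C_target → 728.0 L × 19.5 mg/L = 14200 mg
CL = 217 mL/min × 60/1000 = 13.02 L/h
Maintenance infusion rate = CL × Css = 13.02 × 19.5 = 253.9 mg/h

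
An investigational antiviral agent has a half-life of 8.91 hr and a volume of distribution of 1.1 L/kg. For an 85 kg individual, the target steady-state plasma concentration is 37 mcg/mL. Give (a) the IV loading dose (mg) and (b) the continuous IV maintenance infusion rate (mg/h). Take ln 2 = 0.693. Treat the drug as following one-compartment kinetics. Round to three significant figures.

(a) 3460 mg; (b) 269 mg/h

Total Vd = 1.1 × 85 = 93.50 L
LD = Vd × C = 93.50 × 37 = 3460 mg
CL = 0.693 × Vd / t½ = 0.693 × 93.50 / 8.91 = 7.272 L/h
Infusion rate = CL × Css = 7.272 × 37 = 269.1 mg/h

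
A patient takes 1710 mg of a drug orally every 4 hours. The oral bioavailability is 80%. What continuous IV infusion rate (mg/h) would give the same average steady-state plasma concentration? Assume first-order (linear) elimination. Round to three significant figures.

342 mg/h

Equivalent systemic input: infusion rate = F·D/τ.
Rate = 0.8 × 1710 / 4 = 342.0 mg/h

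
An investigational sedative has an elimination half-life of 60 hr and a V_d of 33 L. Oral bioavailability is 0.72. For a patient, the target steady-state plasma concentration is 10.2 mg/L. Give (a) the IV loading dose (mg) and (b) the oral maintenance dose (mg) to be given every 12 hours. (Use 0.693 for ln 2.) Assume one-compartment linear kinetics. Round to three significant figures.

LD = Vd × C = 33.00 × 10.2 = 336.6 mg
CL = 0.693 × Vd / t½ = 0.693 × 33.00 / 60 = 0.3812 L/h
D = CL × Css × τ / F = 0.3812 × 10.2 × 12 / 0.72 = 64.80 mg

(a) 337 mg; (b) 64.8 mg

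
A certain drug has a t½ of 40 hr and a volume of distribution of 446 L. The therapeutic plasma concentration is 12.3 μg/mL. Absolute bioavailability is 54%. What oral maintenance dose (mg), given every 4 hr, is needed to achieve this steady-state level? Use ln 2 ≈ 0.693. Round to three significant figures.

CL = 0.693 × Vd / t½ = 0.693 × 446.0 / 40 = 7.727 L/h
D = CL × Css × τ / F = 7.727 × 12.3 × 4 / 0.54 = 704.0 mg

704 mg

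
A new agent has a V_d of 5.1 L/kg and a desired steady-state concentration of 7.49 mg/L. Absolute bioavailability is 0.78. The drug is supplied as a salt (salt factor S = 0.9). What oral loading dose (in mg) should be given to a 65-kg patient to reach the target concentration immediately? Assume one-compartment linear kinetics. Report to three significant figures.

3540 mg

Total Vd = 5.1 × 65 = 331.5 L
LD = Vd × C / F / S = 331.5 × 7.490 / 0.78 / 0.9 = 3537 mg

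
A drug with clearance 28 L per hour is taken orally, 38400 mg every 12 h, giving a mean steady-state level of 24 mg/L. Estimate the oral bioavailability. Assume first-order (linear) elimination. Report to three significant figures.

0.210

F·D/τ = CL·Css at steady state → F = CL·Css·τ / D.
F = 28 × 24 × 12 / 38400 = 0.210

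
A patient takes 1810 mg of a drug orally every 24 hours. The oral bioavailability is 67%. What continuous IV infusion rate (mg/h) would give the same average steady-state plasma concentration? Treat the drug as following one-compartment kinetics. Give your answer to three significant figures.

50.5 mg/h

Equivalent systemic input: infusion rate = F·D/τ.
Rate = 0.67 × 1810 / 24 = 50.53 mg/h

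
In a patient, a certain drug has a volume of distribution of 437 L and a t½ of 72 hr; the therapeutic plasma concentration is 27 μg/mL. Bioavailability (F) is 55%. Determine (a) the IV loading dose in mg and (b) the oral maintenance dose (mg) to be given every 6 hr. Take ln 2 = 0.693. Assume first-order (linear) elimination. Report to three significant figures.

LD = Vd × C = 437.0 × 27 = 11800 mg
CL = 0.693 × Vd / t½ = 0.693 × 437.0 / 72 = 4.206 L/h
D = CL × Css × τ / F = 4.206 × 27 × 6 / 0.55 = 1239 mg

(a) 11800 mg; (b) 1240 mg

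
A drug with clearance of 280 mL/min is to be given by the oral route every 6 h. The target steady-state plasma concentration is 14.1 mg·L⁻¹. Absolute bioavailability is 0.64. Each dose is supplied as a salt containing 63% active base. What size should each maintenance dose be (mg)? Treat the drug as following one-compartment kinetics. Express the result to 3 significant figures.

3530 mg

CL = 280 mL/min = 280 × 0.06 = 16.80 L/h
D = CL × Css × τ / F / S = 16.80 × 14.1 × 6 / 0.64 / 0.63 = 3525 mg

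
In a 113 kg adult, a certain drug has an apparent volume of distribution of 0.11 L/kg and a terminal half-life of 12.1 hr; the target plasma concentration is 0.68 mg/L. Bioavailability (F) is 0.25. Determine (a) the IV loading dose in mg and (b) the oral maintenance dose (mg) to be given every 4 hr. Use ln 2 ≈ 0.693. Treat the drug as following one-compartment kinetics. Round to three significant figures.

(a) 8.45 mg; (b) 7.75 mg

Total Vd = 0.11 × 113 = 12.43 L
LD = Vd × C = 12.43 × 0.68 = 8.452 mg
CL = 0.693 × Vd / t½ = 0.693 × 12.43 / 12.1 = 0.7119 L/h
D = CL × Css × τ / F = 0.7119 × 0.68 × 4 / 0.25 = 7.745 mg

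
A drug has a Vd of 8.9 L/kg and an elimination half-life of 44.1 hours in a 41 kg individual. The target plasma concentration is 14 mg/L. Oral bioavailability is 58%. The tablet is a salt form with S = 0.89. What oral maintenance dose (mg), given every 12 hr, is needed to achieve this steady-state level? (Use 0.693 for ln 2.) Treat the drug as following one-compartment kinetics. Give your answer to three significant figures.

1870 mg

Total Vd = 8.9 × 41 = 364.9 L
k = 0.693/44.1 = 0.01571 h⁻¹, so CL = k·Vd = 0.01571 × 364.9 = 5.733 L/h
D = CL × Css × τ / F / S = 5.733 × 14 × 12 / 0.58 / 0.89 = 1866 mg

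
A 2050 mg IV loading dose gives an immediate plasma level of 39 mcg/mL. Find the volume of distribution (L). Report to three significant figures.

52.6 L

Immediately after an IV bolus, C₀ = Dose / Vd, so Vd = Dose / C₀.
Vd = 2050 / 39 = 52.56 L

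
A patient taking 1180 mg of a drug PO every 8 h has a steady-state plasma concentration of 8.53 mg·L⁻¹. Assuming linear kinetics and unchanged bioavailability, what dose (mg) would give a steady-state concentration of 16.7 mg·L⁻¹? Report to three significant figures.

For first-order elimination, Css ∝ F·D/(CL·τ); F and CL are unchanged, so Css ∝ D/τ.
D₂ = D₁ × (Css,target / Css,current) = 1180 × 16.7/8.53 = 2310 mg

2310 mg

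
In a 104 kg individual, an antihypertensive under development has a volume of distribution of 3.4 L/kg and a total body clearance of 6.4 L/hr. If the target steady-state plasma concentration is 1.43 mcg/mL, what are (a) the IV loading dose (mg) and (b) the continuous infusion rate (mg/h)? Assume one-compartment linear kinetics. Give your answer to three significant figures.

Vd(total) = 104 kg × 3.4 L/kg = 353.6 L
LD = Vd · C_target = 353.6 × 1.43 = 505.6 mg
Infusion rate = 6.400 L/h × 1.43 mg/L = 9.152 mg/h

(a) 506 mg; (b) 9.15 mg/h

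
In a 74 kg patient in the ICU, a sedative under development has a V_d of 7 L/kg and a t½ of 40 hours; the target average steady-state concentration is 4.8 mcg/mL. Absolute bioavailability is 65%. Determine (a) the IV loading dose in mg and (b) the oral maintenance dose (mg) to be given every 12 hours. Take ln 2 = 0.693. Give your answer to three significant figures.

(a) 2490 mg; (b) 795 mg

Vd(total) = 74 kg × 7 L/kg = 518.0 L
LD = Vd × C = 518.0 × 4.8 = 2486 mg
CL = 0.693 × Vd / t½ = 0.693 × 518.0 / 40 = 8.974 L/h
D = CL × Css × τ / F = 8.974 × 4.8 × 12 / 0.65 = 795.2 mg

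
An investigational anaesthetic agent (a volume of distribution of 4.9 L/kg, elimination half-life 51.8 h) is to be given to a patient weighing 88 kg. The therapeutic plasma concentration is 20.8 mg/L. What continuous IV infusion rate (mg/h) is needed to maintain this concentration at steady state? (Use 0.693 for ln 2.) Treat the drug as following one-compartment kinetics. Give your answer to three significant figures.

120 mg/h

Vd = 4.9 L/kg × 88 kg = 431.2 L
CL = 0.693 × Vd / t½ = 0.693 × 431.2 / 51.8 = 5.769 L/h
Infusion rate = CL × Css = 5.769 × 20.8 = 120.0 mg/h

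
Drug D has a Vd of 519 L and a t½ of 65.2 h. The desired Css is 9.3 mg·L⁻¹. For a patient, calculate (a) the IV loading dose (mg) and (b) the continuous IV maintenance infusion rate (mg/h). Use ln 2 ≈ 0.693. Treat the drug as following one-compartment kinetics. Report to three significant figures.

LD = Vd × C = 519.0 × 9.3 = 4827 mg
CL = 0.693 × Vd / t½ = 0.693 × 519.0 / 65.2 = 5.516 L/h
Infusion rate = CL × Css = 5.516 × 9.3 = 51.30 mg/h

(a) 4830 mg; (b) 51.3 mg/h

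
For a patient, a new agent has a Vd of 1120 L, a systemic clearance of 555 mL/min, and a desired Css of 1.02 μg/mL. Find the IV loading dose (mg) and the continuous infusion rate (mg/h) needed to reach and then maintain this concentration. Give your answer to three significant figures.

LD = Vd · C_target = 1120 × 1.02 = 1142 mg
CL = 555 mL/min = 555 × 0.06 = 33.30 L/h
Maintenance infusion rate = CL × Css = 33.30 × 1.02 = 33.97 mg/h

(a) 1140 mg; (b) 34.0 mg/h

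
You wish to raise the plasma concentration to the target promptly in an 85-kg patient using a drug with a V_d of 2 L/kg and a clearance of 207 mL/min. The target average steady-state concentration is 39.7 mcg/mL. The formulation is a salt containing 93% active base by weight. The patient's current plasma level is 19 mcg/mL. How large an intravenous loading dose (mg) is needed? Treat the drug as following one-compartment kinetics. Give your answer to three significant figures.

Vd(total) = 85 kg × 2 L/kg = 170.0 L
Concentration deficit ΔC = 39.7 − 19 = 20.70 mg/L
LD = Vd × ΔC / S = 170.0 × 20.70 / 0.93 = 3784 mg

3780 mg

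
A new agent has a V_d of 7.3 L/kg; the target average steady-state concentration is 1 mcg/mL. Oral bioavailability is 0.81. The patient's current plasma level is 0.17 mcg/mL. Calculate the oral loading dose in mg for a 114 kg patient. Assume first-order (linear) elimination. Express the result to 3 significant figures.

Vd = 7.3 L/kg × 114 kg = 832.2 L
Concentration deficit ΔC = 1 − 0.17 = 0.8300 mg/L
LD = Vd × ΔC / F = 832.2 × 0.8300 / 0.81 = 852.7 mg

853 mg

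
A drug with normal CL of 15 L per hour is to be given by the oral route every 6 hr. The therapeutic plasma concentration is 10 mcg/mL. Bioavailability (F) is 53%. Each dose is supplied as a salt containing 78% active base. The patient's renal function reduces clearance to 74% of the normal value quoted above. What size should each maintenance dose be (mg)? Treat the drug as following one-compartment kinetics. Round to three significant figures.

1610 mg

Patient clearance = 0.74 × 15.00 = 11.10 L/h
At steady state, dose per interval replaces the amount cleared in that interval: F·S·D/τ = CL·Css.
D = CL × Css × τ / F / S = 11.10 × 10 × 6 / 0.53 / 0.78 = 1611 mg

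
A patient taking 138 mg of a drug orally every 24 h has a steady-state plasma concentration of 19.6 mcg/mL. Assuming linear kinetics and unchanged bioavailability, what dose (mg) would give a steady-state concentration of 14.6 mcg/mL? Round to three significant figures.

103 mg

With linear kinetics, Css is proportional to dose rate (D/τ) at fixed clearance.
D₂ = D₁ × (Css,target / Css,current) = 138 × 14.6/19.6 = 102.8 mg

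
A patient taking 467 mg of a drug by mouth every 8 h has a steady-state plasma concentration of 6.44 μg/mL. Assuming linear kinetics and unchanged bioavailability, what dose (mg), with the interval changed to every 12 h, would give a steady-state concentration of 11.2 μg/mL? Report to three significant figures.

For first-order elimination, Css ∝ F·D/(CL·τ); F and CL are unchanged, so Css ∝ D/τ.
D₂ = D₁ × (Css,target / Css,current) × (τ₂/τ₁) = 467 × (11.2/6.44) × (12/8) = 1218 mg

1220 mg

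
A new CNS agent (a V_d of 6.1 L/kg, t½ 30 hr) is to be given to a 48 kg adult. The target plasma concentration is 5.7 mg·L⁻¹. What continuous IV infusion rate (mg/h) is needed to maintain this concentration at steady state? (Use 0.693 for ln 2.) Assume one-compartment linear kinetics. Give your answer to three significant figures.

Vd = 6.1 L/kg × 48 kg = 292.8 L
k = 0.693/30 = 0.02310 h⁻¹, so CL = k·Vd = 0.02310 × 292.8 = 6.764 L/h
Infusion rate = CL × Css = 6.764 × 5.7 = 38.55 mg/h

38.6 mg/h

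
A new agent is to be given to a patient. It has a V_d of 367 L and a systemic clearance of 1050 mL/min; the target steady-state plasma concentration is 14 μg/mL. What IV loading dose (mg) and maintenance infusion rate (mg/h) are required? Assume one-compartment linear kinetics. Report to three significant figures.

(a) 5140 mg; (b) 882 mg/h

Loading dose = Vd × C = 367.0 × 14 = 5138 mg
CL = 1050 mL/min = 1050 × 0.06 = 63.00 L/h
Maintenance: replace elimination → rate = CL × Css = 63.00 × 14 = 882.0 mg/h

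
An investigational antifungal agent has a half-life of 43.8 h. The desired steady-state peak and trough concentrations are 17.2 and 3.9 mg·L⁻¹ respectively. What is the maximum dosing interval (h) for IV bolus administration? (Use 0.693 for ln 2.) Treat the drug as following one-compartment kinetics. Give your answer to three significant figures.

k = 0.693 / t½ = 0.693 / 43.8 = 0.01582 h⁻¹
Between IV bolus doses, concentration decays as C = C₀·e^(−kτ), so C_peak/C_trough = e^(kτ).
τ_max = ln(C_peak/C_trough) / k = ln(17.2/3.9) / 0.01582 = 1.484 / 0.01582 = 93.81 h

93.8 h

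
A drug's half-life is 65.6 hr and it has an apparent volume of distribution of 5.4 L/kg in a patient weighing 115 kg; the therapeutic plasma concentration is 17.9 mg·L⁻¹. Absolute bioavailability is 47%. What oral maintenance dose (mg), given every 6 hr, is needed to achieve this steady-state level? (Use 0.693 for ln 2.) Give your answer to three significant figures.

Total Vd = 5.4 × 115 = 621.0 L
CL = 0.693 × Vd / t½ = 0.693 × 621.0 / 65.6 = 6.560 L/h
D = CL × Css × τ / F = 6.560 × 17.9 × 6 / 0.47 = 1499 mg

1500 mg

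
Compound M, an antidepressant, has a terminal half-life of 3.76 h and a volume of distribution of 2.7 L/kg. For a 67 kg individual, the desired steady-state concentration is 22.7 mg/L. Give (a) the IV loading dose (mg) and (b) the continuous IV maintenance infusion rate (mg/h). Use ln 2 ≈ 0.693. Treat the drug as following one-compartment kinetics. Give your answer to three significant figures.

(a) 4110 mg; (b) 757 mg/h

Vd = 2.7 L/kg × 67 kg = 180.9 L
LD = Vd × C = 180.9 × 22.7 = 4106 mg
CL = 0.693 × Vd / t½ = 0.693 × 180.9 / 3.76 = 33.34 L/h
Infusion rate = CL × Css = 33.34 × 22.7 = 756.8 mg/h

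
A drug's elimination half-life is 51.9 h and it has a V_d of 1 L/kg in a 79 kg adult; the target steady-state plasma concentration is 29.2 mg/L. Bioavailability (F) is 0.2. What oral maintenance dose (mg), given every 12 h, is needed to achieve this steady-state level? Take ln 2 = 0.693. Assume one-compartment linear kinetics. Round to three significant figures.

1850 mg

Vd(total) = 79 kg × 1 L/kg = 79.00 L
CL = 0.693 × Vd / t½ = 0.693 × 79.00 / 51.9 = 1.055 L/h
D = CL × Css × τ / F = 1.055 × 29.2 × 12 / 0.2 = 1848 mg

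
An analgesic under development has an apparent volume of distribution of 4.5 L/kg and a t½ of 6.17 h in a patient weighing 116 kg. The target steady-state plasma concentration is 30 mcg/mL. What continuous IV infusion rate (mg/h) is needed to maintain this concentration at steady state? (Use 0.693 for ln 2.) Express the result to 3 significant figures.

Total Vd = 4.5 × 116 = 522.0 L
k = 0.693/6.17 = 0.1123 h⁻¹, so CL = k·Vd = 0.1123 × 522.0 = 58.62 L/h
Infusion rate = CL × Css = 58.62 × 30 = 1759 mg/h

1760 mg/h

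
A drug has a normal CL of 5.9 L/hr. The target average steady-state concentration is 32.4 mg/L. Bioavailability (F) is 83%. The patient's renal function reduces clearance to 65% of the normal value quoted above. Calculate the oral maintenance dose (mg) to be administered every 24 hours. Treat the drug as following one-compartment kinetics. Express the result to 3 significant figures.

Patient clearance = 0.65 × 5.900 = 3.835 L/h
At steady state, dose per interval replaces the amount cleared in that interval: F·D/τ = CL·Css.
D = CL × Css × τ / F = 3.835 × 32.4 × 24 / 0.83 = 3593 mg

3590 mg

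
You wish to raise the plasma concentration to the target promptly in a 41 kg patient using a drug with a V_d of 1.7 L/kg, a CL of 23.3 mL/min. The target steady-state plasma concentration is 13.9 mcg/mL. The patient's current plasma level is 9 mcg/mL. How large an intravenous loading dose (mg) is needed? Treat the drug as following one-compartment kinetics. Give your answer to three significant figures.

342 mg

Vd = 1.7 L/kg × 41 kg = 69.70 L
LD is governed by Vd — clearance does not enter the loading-dose calculation.
Concentration deficit ΔC = 13.9 − 9 = 4.900 mg/L
LD = Vd × ΔC = 69.70 × 4.900 = 341.5 mg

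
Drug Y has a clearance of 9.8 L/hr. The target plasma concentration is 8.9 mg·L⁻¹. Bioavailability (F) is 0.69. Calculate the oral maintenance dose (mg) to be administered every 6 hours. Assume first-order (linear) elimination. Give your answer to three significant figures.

758 mg

D = CL × Css × τ / F = 9.800 × 8.9 × 6 / 0.69 = 758.4 mg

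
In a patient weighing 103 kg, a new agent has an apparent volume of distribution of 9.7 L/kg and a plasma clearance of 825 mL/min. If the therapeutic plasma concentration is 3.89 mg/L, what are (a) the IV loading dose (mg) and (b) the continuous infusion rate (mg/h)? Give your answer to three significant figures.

Vd(total) = 103 kg × 9.7 L/kg = 999.1 L
Loading dose = Vd × C = 999.1 × 3.89 = 3886 mg
CL = 825 mL/min = 825 × 0.06 = 49.50 L/h
Maintenance: replace elimination → rate = CL × Css = 49.50 × 3.89 = 192.6 mg/h

(a) 3890 mg; (b) 193 mg/h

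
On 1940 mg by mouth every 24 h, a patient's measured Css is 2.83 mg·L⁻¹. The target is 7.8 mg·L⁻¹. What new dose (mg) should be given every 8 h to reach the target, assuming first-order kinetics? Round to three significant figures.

For first-order elimination, Css ∝ F·D/(CL·τ); F and CL are unchanged, so Css ∝ D/τ.
D₂ = D₁ × (Css,target / Css,current) × (τ₂/τ₁) = 1940 × (7.8/2.83) × (8/24) = 1782 mg

1780 mg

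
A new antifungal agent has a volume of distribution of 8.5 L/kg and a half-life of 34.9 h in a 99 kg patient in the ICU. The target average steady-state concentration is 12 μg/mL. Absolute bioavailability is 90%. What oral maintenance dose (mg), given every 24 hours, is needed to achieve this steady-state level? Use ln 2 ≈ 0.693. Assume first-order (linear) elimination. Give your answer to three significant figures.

Total Vd = 8.5 × 99 = 841.5 L
CL = 0.693 × Vd / t½ = 0.693 × 841.5 / 34.9 = 16.71 L/h
D = CL × Css × τ / F = 16.71 × 12 × 24 / 0.9 = 5347 mg

5350 mg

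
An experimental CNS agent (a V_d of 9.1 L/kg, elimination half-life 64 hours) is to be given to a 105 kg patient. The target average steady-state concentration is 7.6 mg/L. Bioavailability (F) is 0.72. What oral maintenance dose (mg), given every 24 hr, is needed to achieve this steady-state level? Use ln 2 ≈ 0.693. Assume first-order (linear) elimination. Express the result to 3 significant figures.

Vd = 9.1 L/kg × 105 kg = 955.5 L
k = 0.693/64 = 0.01083 h⁻¹, so CL = k·Vd = 0.01083 × 955.5 = 10.35 L/h
D = CL × Css × τ / F = 10.35 × 7.6 × 24 / 0.72 = 2622 mg

2620 mg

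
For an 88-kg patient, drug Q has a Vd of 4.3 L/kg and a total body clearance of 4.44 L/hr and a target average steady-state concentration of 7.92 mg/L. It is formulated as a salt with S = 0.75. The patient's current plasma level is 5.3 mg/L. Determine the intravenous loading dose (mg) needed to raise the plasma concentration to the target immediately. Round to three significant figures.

Vd = 4.3 L/kg × 88 kg = 378.4 L
Concentration deficit ΔC = 7.92 − 5.3 = 2.620 mg/L
LD = Vd × ΔC / S = 378.4 × 2.620 / 0.75 = 1322 mg

1320 mg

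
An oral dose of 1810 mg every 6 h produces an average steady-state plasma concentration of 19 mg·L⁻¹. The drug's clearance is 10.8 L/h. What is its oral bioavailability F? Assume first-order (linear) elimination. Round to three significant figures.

0.680

F·D/τ = CL·Css at steady state → F = CL·Css·τ / D.
F = 10.8 × 19 × 6 / 1810 = 0.680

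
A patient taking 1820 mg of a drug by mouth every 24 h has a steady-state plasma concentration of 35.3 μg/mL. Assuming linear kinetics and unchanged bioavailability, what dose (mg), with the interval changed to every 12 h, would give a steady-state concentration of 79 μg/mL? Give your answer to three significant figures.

For first-order elimination, Css ∝ F·D/(CL·τ); F and CL are unchanged, so Css ∝ D/τ.
D₂ = D₁ × (Css,target / Css,current) × (τ₂/τ₁) = 1820 × (79/35.3) × (12/24) = 2037 mg

2040 mg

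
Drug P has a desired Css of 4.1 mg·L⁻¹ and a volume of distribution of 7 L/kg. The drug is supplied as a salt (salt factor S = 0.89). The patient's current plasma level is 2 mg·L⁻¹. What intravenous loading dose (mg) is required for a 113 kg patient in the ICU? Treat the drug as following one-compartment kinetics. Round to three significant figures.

1870 mg

Total Vd = 7 × 113 = 791.0 L
Concentration deficit ΔC = 4.1 − 2 = 2.100 mg/L
LD = Vd × ΔC / S = 791.0 × 2.100 / 0.89 = 1866 mg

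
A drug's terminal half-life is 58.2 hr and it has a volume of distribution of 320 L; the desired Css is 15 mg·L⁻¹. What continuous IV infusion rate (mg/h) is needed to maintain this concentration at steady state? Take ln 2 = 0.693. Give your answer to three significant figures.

57.2 mg/h

CL = ln 2 · Vd / t½ = 0.693 × 320.0 / 58.2 = 3.810 L/h
Infusion rate = CL × Css = 3.810 × 15 = 57.15 mg/h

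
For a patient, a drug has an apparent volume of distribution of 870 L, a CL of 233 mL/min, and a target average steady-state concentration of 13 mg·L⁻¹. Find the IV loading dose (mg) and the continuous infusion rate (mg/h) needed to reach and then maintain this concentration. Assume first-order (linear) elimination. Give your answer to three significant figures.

Loading: fill Vd to C_target → 870.0 L × 13 mg/L = 11310 mg
CL = 233 mL/min × 60/1000 = 13.98 L/h
Maintenance: replace elimination → rate = CL × Css = 13.98 × 13 = 181.7 mg/h

(a) 11300 mg; (b) 182 mg/h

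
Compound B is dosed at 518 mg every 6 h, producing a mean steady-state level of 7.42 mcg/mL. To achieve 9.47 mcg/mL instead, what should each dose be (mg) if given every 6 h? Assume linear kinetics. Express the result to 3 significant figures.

For first-order elimination, Css ∝ F·D/(CL·τ); F and CL are unchanged, so Css ∝ D/τ.
D₂ = D₁ × (Css,target / Css,current) = 518 × 9.47/7.42 = 661.1 mg

661 mg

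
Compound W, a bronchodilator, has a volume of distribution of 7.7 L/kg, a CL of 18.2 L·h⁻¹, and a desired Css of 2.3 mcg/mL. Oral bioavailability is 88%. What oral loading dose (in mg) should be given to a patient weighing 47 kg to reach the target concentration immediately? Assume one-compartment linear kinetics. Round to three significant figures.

946 mg

Vd(total) = 47 kg × 7.7 L/kg = 361.9 L
LD is governed by Vd — clearance does not enter the loading-dose calculation.
LD = Vd × C / F = 361.9 × 2.300 / 0.88 = 945.9 mg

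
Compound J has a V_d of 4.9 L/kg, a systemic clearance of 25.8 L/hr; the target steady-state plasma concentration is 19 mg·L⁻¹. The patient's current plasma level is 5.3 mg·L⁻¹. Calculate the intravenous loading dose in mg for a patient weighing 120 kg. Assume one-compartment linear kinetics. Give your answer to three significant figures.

Vd(total) = 120 kg × 4.9 L/kg = 588.0 L
Concentration deficit ΔC = 19 − 5.3 = 13.70 mg/L
LD = Vd × ΔC = 588.0 × 13.70 = 8056 mg

8060 mg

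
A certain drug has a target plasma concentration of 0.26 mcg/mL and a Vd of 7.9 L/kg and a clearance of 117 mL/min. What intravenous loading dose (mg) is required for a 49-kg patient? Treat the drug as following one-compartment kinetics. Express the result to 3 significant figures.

101 mg

Vd = 7.9 L/kg × 49 kg = 387.1 L
LD is governed by Vd — clearance does not enter the loading-dose calculation.
LD = Vd × C = 387.1 × 0.2600 = 100.6 mg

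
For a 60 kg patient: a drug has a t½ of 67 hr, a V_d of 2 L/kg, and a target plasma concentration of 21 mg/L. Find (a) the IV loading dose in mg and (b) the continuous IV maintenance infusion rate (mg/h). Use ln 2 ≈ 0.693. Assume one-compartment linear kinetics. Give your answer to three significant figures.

Vd = 2 L/kg × 60 kg = 120.0 L
LD = Vd × C = 120.0 × 21 = 2520 mg
CL = 0.693 × Vd / t½ = 0.693 × 120.0 / 67 = 1.241 L/h
Infusion rate = CL × Css = 1.241 × 21 = 26.06 mg/h

(a) 2520 mg; (b) 26.1 mg/h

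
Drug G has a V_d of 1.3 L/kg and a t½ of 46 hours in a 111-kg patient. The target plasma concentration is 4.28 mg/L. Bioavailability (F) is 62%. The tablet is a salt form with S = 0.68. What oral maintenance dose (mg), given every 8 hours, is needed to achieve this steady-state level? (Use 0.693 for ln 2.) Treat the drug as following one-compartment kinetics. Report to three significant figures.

Total Vd = 1.3 × 111 = 144.3 L
CL = ln 2 · Vd / t½ = 0.693 × 144.3 / 46 = 2.174 L/h
D = CL × Css × τ / F / S = 2.174 × 4.28 × 8 / 0.62 / 0.68 = 176.6 mg

177 mg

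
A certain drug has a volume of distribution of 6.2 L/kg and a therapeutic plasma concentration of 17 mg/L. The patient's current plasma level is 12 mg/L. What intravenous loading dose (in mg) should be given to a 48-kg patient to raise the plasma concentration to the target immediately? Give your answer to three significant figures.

Vd = 6.2 L/kg × 48 kg = 297.6 L
The loading dose fills Vd to the target concentration.
Concentration deficit ΔC = 17 − 12 = 5.000 mg/L
LD = Vd × ΔC = 297.6 × 5.000 = 1488 mg

1490 mg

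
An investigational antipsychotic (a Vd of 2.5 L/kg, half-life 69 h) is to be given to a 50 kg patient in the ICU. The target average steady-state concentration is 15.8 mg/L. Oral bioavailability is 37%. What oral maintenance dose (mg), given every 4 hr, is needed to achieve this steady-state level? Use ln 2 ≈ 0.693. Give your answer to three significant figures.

Vd = 2.5 L/kg × 50 kg = 125.0 L
CL = ln 2 · Vd / t½ = 0.693 × 125.0 / 69 = 1.255 L/h
D = CL × Css × τ / F = 1.255 × 15.8 × 4 / 0.37 = 214.4 mg

214 mg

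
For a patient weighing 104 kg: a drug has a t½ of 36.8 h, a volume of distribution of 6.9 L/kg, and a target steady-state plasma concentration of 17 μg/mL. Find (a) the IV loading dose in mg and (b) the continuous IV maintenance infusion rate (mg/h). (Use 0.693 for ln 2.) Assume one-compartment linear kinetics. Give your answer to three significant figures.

(a) 12200 mg; (b) 230 mg/h

Total Vd = 6.9 × 104 = 717.6 L
LD = Vd × C = 717.6 × 17 = 12200 mg
CL = 0.693 × Vd / t½ = 0.693 × 717.6 / 36.8 = 13.51 L/h
Infusion rate = CL × Css = 13.51 × 17 = 229.7 mg/h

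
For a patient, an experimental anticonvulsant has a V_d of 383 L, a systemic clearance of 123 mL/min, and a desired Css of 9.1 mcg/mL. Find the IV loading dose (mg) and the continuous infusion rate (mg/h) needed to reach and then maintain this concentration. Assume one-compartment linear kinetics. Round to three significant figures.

(a) 3490 mg; (b) 67.2 mg/h

Loading: fill Vd to C_target → 383.0 L × 9.1 mg/L = 3485 mg
CL = 123 mL/min = 123 × 0.06 = 7.380 L/h
Infusion rate = 7.380 L/h × 9.1 mg/L = 67.16 mg/h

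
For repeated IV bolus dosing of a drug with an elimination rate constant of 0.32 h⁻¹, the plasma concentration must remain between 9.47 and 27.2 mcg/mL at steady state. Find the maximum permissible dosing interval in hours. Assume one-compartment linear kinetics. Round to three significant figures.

3.30 h

Between IV bolus doses, concentration decays as C = C₀·e^(−kτ), so C_peak/C_trough = e^(kτ).
τ_max = ln(C_peak/C_trough) / k = ln(27.2/9.47) / 0.3200 = 1.055 / 0.3200 = 3.297 h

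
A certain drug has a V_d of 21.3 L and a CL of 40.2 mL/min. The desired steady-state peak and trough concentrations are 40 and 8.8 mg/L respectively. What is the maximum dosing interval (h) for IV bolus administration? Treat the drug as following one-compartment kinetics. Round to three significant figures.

13.4 h

Convert clearance: 40.2 mL/min × 60 min/h ÷ 1000 mL/L = 2.412 L/h
k = CL / Vd = 2.412 / 21.30 = 0.1132 h⁻¹
Between IV bolus doses, concentration decays as C = C₀·e^(−kτ), so C_peak/C_trough = e^(kτ).
τ_max = ln(C_peak/C_trough) / k = ln(40/8.8) / 0.1132 = 1.514 / 0.1132 = 13.37 h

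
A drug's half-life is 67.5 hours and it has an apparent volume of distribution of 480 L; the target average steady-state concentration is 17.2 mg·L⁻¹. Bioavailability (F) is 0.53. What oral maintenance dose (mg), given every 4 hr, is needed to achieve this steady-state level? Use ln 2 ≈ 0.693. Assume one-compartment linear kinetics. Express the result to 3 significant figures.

k = 0.693/67.5 = 0.01027 h⁻¹, so CL = k·Vd = 0.01027 × 480.0 = 4.930 L/h
D = CL × Css × τ / F = 4.930 × 17.2 × 4 / 0.53 = 640.0 mg

640 mg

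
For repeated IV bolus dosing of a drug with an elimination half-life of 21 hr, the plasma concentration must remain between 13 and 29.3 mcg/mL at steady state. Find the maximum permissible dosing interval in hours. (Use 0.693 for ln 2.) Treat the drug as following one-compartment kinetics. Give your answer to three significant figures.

k = 0.693 / t½ = 0.693 / 21 = 0.03300 h⁻¹
Between IV bolus doses, concentration decays as C = C₀·e^(−kτ), so C_peak/C_trough = e^(kτ).
τ_max = ln(C_peak/C_trough) / k = ln(29.3/13) / 0.03300 = 0.8126 / 0.03300 = 24.62 h

24.6 h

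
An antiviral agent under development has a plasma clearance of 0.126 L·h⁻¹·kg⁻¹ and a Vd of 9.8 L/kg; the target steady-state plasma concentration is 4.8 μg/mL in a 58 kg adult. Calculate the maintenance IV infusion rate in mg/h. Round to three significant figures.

35.1 mg/h

CL = 0.126 L·h⁻¹·kg⁻¹ × 58 kg = 7.308 L/h
Maintenance depends on clearance, not Vd — rate in must match rate out.
R₀ = 7.308 × 4.8 = 35.08 mg/h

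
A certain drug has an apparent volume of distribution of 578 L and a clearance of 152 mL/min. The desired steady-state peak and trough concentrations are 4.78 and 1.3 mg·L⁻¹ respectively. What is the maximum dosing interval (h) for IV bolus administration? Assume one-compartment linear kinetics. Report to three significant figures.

82.5 h

Convert clearance: 152 mL/min × 60 min/h ÷ 1000 mL/L = 9.120 L/h
k = CL / Vd = 9.120 / 578.0 = 0.01578 h⁻¹
Between IV bolus doses, concentration decays as C = C₀·e^(−kτ), so C_peak/C_trough = e^(kτ).
τ_max = ln(C_peak/C_trough) / k = ln(4.78/1.3) / 0.01578 = 1.302 / 0.01578 = 82.51 h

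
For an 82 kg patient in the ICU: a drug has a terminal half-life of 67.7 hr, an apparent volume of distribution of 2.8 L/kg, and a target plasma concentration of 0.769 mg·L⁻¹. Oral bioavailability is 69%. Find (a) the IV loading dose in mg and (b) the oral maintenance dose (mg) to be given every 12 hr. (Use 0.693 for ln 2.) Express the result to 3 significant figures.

(a) 177 mg; (b) 31.4 mg

Total Vd = 2.8 × 82 = 229.6 L
LD = Vd × C = 229.6 × 0.769 = 176.6 mg
CL = 0.693 × Vd / t½ = 0.693 × 229.6 / 67.7 = 2.350 L/h
D = CL × Css × τ / F = 2.350 × 0.769 × 12 / 0.69 = 31.43 mg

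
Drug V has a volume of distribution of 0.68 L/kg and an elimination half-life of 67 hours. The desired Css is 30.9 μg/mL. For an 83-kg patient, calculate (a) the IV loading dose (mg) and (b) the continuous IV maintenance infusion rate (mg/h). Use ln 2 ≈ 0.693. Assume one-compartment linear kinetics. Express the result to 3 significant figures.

Vd(total) = 83 kg × 0.68 L/kg = 56.44 L
LD = Vd × C = 56.44 × 30.9 = 1744 mg
CL = 0.693 × Vd / t½ = 0.693 × 56.44 / 67 = 0.5838 L/h
Infusion rate = CL × Css = 0.5838 × 30.9 = 18.04 mg/h

(a) 1740 mg; (b) 18.0 mg/h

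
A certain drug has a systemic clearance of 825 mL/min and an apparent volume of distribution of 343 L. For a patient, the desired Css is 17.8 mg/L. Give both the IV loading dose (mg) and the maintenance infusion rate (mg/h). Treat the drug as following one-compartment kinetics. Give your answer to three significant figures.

Loading: fill Vd to C_target → 343.0 L × 17.8 mg/L = 6105 mg
CL = 825 mL/min = 825 × 0.06 = 49.50 L/h
Maintenance: replace elimination → rate = CL × Css = 49.50 × 17.8 = 881.1 mg/h

(a) 6110 mg; (b) 881 mg/h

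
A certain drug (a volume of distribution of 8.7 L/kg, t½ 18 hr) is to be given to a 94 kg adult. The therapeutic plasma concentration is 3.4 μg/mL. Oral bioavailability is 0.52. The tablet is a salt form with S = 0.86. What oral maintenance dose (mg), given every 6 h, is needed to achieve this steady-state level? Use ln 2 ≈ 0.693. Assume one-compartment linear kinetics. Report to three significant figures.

Vd(total) = 94 kg × 8.7 L/kg = 817.8 L
CL = ln 2 · Vd / t½ = 0.693 × 817.8 / 18 = 31.49 L/h
D = CL × Css × τ / F / S = 31.49 × 3.4 × 6 / 0.52 / 0.86 = 1436 mg

1440 mg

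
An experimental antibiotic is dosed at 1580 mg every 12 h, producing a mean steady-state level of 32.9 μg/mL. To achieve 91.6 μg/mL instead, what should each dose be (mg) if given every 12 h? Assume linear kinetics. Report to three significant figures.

4400 mg

For first-order elimination, Css ∝ F·D/(CL·τ); F and CL are unchanged, so Css ∝ D/τ.
D₂ = D₁ × (Css,target / Css,current) = 1580 × 91.6/32.9 = 4399 mg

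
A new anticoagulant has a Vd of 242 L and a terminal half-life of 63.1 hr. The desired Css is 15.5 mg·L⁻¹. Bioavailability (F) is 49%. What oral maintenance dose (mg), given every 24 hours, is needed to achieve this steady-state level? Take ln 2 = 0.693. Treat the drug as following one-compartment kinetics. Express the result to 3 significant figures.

CL = 0.693 × Vd / t½ = 0.693 × 242.0 / 63.1 = 2.658 L/h
D = CL × Css × τ / F = 2.658 × 15.5 × 24 / 0.49 = 2018 mg

2020 mg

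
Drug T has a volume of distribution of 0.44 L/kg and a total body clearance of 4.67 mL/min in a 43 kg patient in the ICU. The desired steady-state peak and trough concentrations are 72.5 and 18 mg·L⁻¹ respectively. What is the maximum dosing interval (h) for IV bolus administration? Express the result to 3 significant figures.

Vd(total) = 43 kg × 0.44 L/kg = 18.92 L
Convert clearance: 4.67 mL/min × 60 min/h ÷ 1000 mL/L = 0.2802 L/h
k = CL / Vd = 0.2802 / 18.92 = 0.01481 h⁻¹
Between IV bolus doses, concentration decays as C = C₀·e^(−kτ), so C_peak/C_trough = e^(kτ).
τ_max = ln(C_peak/C_trough) / k = ln(72.5/18) / 0.01481 = 1.393 / 0.01481 = 94.06 h

94.1 h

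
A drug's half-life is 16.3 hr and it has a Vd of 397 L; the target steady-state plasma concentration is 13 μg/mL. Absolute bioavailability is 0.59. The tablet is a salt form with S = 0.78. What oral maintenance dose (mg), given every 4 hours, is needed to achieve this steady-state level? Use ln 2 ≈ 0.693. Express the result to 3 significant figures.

CL = ln 2 · Vd / t½ = 0.693 × 397.0 / 16.3 = 16.88 L/h
D = CL × Css × τ / F / S = 16.88 × 13 × 4 / 0.59 / 0.78 = 1907 mg

1910 mg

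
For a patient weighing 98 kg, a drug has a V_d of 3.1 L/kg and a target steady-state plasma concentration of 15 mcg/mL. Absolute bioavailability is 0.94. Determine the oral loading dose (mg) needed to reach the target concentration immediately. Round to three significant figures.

4850 mg

Vd(total) = 98 kg × 3.1 L/kg = 303.8 L
The loading dose fills Vd to the target concentration.
LD = Vd × C / F = 303.8 × 15.00 / 0.94 = 4848 mg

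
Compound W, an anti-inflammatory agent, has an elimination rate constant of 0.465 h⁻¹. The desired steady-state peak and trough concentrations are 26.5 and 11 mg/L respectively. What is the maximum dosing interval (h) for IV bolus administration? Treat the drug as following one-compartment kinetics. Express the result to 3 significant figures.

Between IV bolus doses, concentration decays as C = C₀·e^(−kτ), so C_peak/C_trough = e^(kτ).
τ_max = ln(C_peak/C_trough) / k = ln(26.5/11) / 0.4650 = 0.8792 / 0.4650 = 1.891 h

1.89 h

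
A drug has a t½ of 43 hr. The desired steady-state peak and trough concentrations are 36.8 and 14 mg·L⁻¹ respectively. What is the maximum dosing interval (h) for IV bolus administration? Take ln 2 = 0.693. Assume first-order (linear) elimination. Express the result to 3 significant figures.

60.0 h

k = 0.693 / t½ = 0.693 / 43 = 0.01612 h⁻¹
Between IV bolus doses, concentration decays as C = C₀·e^(−kτ), so C_peak/C_trough = e^(kτ).
τ_max = ln(C_peak/C_trough) / k = ln(36.8/14) / 0.01612 = 0.9664 / 0.01612 = 59.95 h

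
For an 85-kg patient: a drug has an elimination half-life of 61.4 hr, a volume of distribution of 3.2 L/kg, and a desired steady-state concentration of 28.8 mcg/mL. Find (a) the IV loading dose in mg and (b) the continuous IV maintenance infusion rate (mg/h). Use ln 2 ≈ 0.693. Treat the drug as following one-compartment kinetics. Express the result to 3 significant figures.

Vd = 3.2 L/kg × 85 kg = 272.0 L
LD = Vd × C = 272.0 × 28.8 = 7834 mg
CL = 0.693 × Vd / t½ = 0.693 × 272.0 / 61.4 = 3.070 L/h
Infusion rate = CL × Css = 3.070 × 28.8 = 88.42 mg/h

(a) 7830 mg; (b) 88.4 mg/h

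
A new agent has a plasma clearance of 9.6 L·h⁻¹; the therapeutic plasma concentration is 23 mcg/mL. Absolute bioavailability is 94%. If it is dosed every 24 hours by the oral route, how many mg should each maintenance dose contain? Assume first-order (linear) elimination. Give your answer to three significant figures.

5640 mg

D = CL × Css × τ / F = 9.600 × 23 × 24 / 0.94 = 5637 mg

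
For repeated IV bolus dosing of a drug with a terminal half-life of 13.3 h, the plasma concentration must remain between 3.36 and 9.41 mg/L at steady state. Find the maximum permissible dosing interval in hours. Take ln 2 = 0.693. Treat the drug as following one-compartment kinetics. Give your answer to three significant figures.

k = 0.693 / t½ = 0.693 / 13.3 = 0.05211 h⁻¹
Between IV bolus doses, concentration decays as C = C₀·e^(−kτ), so C_peak/C_trough = e^(kτ).
τ_max = ln(C_peak/C_trough) / k = ln(9.41/3.36) / 0.05211 = 1.030 / 0.05211 = 19.77 h

19.8 h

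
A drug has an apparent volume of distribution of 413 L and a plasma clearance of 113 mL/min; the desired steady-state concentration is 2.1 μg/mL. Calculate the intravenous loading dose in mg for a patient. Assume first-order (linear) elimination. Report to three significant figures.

867 mg

LD = Vd × C = 413.0 × 2.100 = 867.3 mg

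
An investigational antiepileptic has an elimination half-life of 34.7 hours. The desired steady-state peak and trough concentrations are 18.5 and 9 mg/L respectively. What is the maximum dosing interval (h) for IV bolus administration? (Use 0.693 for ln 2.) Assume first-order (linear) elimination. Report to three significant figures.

36.1 h

k = 0.693 / t½ = 0.693 / 34.7 = 0.01997 h⁻¹
Between IV bolus doses, concentration decays as C = C₀·e^(−kτ), so C_peak/C_trough = e^(kτ).
τ_max = ln(C_peak/C_trough) / k = ln(18.5/9) / 0.01997 = 0.7205 / 0.01997 = 36.08 h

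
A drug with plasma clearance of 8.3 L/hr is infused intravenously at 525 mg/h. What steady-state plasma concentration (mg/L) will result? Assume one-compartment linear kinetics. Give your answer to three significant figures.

63.3 mg/L

Css = rate / CL = 525 / 8.300 = 63.25 mg/L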